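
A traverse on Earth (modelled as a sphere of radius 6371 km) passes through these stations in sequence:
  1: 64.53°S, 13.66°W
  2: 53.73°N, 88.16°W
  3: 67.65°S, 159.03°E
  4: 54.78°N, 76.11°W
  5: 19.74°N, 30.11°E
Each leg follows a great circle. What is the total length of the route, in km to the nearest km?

Leg 1→2: central angle 2.2915 rad, distance 14599.0 km.
Leg 2→3: central angle 2.5551 rad, distance 16278.5 km.
Leg 3→4: central angle 2.6486 rad, distance 16874.3 km.
Leg 4→5: central angle 1.4462 rad, distance 9213.6 km.
Total: 14599.0 + 16278.5 + 16874.3 + 9213.6 ≈ 56965 km.

56965 km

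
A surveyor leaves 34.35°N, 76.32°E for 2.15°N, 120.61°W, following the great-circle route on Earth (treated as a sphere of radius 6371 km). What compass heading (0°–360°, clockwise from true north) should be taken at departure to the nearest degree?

27°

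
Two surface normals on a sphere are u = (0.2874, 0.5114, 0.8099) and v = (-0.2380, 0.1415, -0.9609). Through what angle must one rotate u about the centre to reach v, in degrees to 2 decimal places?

u·v = -0.7743; |u| = 1.0000, |v| = 1.0000.
cos θ = (u·v)/(|u||v|) = -0.7742, so θ = 140.74°.

140.74°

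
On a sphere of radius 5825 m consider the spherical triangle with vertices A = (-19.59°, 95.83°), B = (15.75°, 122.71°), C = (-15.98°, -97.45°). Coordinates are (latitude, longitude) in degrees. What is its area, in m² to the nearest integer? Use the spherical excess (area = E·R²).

80939853 m²

Side lengths (central angles): a = 2.4684, b = 2.4803, c = 0.7702 rad; semiperimeter s = 2.8595.
By l'Huilier's theorem, tan(E/4) = √[tan(s/2) tan((s−a)/2) tan((s−b)/2) tan((s−c)/2)], giving spherical excess E = 2.3855 rad.
Area = E·R² = 2.3855 × (5825)² ≈ 80939853 m².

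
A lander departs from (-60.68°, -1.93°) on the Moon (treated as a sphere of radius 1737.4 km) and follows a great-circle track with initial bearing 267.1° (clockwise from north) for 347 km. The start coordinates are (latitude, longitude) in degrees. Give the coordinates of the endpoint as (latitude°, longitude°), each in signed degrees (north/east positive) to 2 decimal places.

-59.26°, -24.74°

Angular distance δ = d/R = 347/1737.4 = 0.19972 rad; initial bearing θ = 4.6618 rad.
sin φ₂ = sin φ₁ cos δ + cos φ₁ sin δ cos θ = (-0.8719)(0.9801) + (0.4897)(0.1984)(-0.0506) = -0.8595, so φ₂ = -59.26°.
Δλ = atan2(sin θ sin δ cos φ₁, cos δ − sin φ₁ sin φ₂) = atan2(-0.0970, 0.2307) = -22.807°.
λ₂ = -1.930° − 22.807° = -24.74°.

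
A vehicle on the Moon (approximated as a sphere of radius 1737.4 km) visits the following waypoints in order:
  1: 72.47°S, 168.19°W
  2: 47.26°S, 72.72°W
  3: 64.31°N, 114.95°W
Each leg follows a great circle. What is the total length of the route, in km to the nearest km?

4956 km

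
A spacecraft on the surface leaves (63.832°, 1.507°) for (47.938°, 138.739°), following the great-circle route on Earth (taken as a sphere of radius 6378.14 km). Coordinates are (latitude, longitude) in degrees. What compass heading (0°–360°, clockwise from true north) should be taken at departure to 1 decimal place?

30.6°

Δλ = 137.232° = 2.3952 rad.
y = sin Δλ · cos φ₂ = (0.6790)(0.6699) = 0.4549
x = cos φ₁ sin φ₂ − sin φ₁ cos φ₂ cos Δλ = (0.4410)(0.7424) − (0.8975)(0.6699)(-0.7341) = 0.7688
θ = atan2(y, x) = 30.61°, so the bearing is 30.6°.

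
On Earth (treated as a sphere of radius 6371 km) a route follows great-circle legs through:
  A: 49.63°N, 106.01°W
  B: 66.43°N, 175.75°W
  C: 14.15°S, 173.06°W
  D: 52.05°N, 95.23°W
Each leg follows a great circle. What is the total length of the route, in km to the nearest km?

Leg A→B: central angle 0.6632 rad, distance 4225.5 km.
Leg B→C: central angle 1.4068 rad, distance 8962.8 km.
Leg C→D: central angle 1.6379 rad, distance 10435.1 km.
Total: 4225.5 + 8962.8 + 10435.1 ≈ 23623 km.

23623 km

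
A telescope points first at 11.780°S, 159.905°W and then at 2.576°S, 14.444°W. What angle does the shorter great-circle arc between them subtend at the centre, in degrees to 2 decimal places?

142.79°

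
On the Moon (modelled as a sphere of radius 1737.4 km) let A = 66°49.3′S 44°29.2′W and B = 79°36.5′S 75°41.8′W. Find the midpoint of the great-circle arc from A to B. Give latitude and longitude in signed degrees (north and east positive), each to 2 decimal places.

The central angle between A and B is δ = 0.2656 rad.
With f = 0.5, the slerp weights are sin((1−f)δ)/sin δ = 0.5044 and sin(fδ)/sin δ = 0.5044.
Weighted sum of the unit vectors: (0.5044)·(0.2808,-0.2758,-0.9193) + (0.5044)·(0.0446,-0.1748,-0.9836) = (0.1641, -0.2273, -0.9599).
Converting back: φ = atan2(z, √(x²+y²)) = -73.72°, λ = atan2(y, x) = -54.17°.

-73.72°, -54.17°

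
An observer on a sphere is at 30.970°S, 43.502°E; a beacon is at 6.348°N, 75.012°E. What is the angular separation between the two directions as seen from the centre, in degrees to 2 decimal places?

In radians: φ₁ = -0.5405, φ₂ = 0.1108, Δλ = 31.510° = 0.5500 rad.
Haversine: a = sin²(Δφ/2) + cos φ₁ cos φ₂ sin²(Δλ/2) = 0.1024 + (0.8574)(0.9939)(0.0737) = 0.16519.
Central angle c = 2·arcsin(√a) = 0.83709 rad.
So the angular separation is 47.96°.

47.96°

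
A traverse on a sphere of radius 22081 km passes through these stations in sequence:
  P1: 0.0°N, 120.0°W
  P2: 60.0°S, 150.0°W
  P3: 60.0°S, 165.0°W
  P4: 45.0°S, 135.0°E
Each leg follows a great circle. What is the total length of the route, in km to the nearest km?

42284 km

Leg P1→P2: central angle 1.1230 rad, distance 24796.2 km.
Leg P2→P3: central angle 0.1306 rad, distance 2884.2 km.
Leg P3→P4: central angle 0.6614 rad, distance 14603.8 km.
Total: 24796.2 + 2884.2 + 14603.8 ≈ 42284 km.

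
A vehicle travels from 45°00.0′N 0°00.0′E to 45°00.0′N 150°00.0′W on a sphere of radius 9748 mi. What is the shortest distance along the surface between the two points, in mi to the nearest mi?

In radians: φ₁ = 0.7854, φ₂ = 0.7854, Δλ = -150.000° = -2.6180 rad.
cos c = sin φ₁ sin φ₂ + cos φ₁ cos φ₂ cos Δλ = (0.7071)(0.7071) + (0.7071)(0.7071)(-0.8660) = 0.06699,
so c = arccos(0.06699) = 1.50376 rad.
Distance = R·c = 9748 × 1.5038 ≈ 14659 mi.

14659 mi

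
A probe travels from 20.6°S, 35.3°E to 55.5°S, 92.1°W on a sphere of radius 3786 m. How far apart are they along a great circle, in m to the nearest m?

In radians: φ₁ = -0.3595, φ₂ = -0.9687, Δλ = -127.400° = -2.2235 rad.
cos c = sin φ₁ sin φ₂ + cos φ₁ cos φ₂ cos Δλ = (-0.3518)(-0.8241) + (0.9361)(0.5664)(-0.6074) = -0.03206,
so c = arccos(-0.03206) = 1.60286 rad.
Distance = R·c = 3786 × 1.6029 ≈ 6068 m.

6068 m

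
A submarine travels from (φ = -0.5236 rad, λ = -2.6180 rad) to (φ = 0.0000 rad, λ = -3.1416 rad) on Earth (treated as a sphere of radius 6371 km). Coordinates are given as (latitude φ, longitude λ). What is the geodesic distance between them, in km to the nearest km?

4605 km

Let φ₁ = -0.5236 rad, φ₂ = 0.0000 rad, and Δλ = -0.5236 rad.
cos c = sin φ₁ sin φ₂ + cos φ₁ cos φ₂ cos Δλ = (-0.5000)(0.0000) + (0.8660)(1.0000)(0.8660) = 0.75000,
so c = arccos(0.75000) = 0.72274 rad.
Distance = R·c = 6371 × 0.7227 ≈ 4605 km.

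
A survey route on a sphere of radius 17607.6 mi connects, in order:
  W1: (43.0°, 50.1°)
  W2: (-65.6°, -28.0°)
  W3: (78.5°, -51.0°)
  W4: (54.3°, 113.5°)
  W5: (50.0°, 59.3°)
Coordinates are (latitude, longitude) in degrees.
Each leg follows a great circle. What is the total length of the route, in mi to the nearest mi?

Leg W1→W2: central angle 2.1637 rad, distance 38097.9 mi.
Leg W2→W3: central angle 2.5263 rad, distance 44481.6 mi.
Leg W3→W4: central angle 0.8180 rad, distance 14403.2 mi.
Leg W4→W5: central angle 0.5707 rad, distance 10049.2 mi.
Total: 38097.9 + 44481.6 + 14403.2 + 10049.2 ≈ 107032 mi.

107032 mi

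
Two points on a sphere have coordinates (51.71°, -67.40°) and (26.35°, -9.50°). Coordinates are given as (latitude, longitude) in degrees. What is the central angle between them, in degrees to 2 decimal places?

Let φ₁ = 0.9025 rad, φ₂ = 0.4599 rad, and Δλ = 1.0105 rad.
cos c = sin φ₁ sin φ₂ + cos φ₁ cos φ₂ cos Δλ = (0.7849)(0.4439) + (0.6196)(0.8961)(0.5314) = 0.64344,
so c = arccos(0.64344) = 0.87181 rad.
So the angular separation is 49.95°.

49.95°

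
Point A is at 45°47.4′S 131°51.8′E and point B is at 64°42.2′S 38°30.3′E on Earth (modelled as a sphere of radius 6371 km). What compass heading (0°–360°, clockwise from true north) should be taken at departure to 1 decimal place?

With φ₁ = -0.7992, φ₂ = -1.1293, Δλ = -1.6294 rad, the forward-azimuth formula gives
θ = atan2( sin Δλ cos φ₂ , cos φ₁ sin φ₂ − sin φ₁ cos φ₂ cos Δλ ) = atan2(-0.4266, -0.6484) = -146.66°.
Adding 360° brings this into [0°, 360°): 213.3°.

213.3°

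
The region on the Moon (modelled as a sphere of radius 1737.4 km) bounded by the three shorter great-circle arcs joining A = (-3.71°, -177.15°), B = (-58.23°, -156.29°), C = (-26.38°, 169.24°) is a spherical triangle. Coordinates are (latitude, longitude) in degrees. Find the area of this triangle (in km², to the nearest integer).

459293 km²

Side lengths (central angles): a = 0.6972, b = 0.4564, c = 0.9932 rad; semiperimeter s = 1.0734.
By l'Huilier's theorem, tan(E/4) = √[tan(s/2) tan((s−a)/2) tan((s−b)/2) tan((s−c)/2)], giving spherical excess E = 0.1522 rad.
Area = E·R² = 0.1522 × (1737.4)² ≈ 459293 km².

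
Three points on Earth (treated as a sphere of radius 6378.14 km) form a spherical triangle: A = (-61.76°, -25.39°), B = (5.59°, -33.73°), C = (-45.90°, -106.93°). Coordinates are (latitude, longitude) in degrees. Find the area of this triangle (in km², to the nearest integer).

Side lengths (central angles): a = 1.4402, b = 0.8215, c = 1.1809 rad; semiperimeter s = 1.7213.
By l'Huilier's theorem, tan(E/4) = √[tan(s/2) tan((s−a)/2) tan((s−b)/2) tan((s−c)/2)], giving spherical excess E = 0.5892 rad.
Area = E·R² = 0.5892 × (6378.14)² ≈ 23967395 km².

23967395 km²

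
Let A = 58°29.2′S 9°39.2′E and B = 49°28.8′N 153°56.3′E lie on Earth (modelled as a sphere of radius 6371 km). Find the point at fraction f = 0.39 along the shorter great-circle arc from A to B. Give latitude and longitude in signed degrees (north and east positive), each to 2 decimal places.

The central angle between A and B is δ = 2.7487 rad.
With f = 0.39, the slerp weights are sin((1−f)δ)/sin δ = 2.5972 and sin(fδ)/sin δ = 2.2936.
Weighted sum of the unit vectors: (2.5972)·(0.5153,0.0876,-0.8525) + (2.2936)·(-0.5837,0.2854,0.7602) = (-0.0003, 0.8823, -0.4706).
Converting back: φ = atan2(z, √(x²+y²)) = -28.07°, λ = atan2(y, x) = 90.02°.

-28.07°, 90.02°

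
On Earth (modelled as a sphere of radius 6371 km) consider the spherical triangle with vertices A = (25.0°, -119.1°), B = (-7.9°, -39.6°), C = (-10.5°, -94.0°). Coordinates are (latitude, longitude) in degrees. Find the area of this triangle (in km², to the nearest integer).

Side lengths (central angles): a = 0.9373, b = 0.7525, c = 1.4651 rad; semiperimeter s = 1.5774.
By l'Huilier's theorem, tan(E/4) = √[tan(s/2) tan((s−a)/2) tan((s−b)/2) tan((s−c)/2)], giving spherical excess E = 0.3615 rad.
Area = E·R² = 0.3615 × (6371)² ≈ 14671965 km².

14671965 km²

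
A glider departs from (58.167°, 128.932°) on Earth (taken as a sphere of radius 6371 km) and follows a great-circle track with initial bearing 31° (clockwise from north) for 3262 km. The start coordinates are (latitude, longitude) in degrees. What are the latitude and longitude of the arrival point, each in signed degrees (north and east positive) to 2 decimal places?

Angular distance δ = d/R = 3262/6371 = 0.51201 rad; initial bearing θ = 0.5411 rad.
sin φ₂ = sin φ₁ cos δ + cos φ₁ sin δ cos θ = (0.8496)(0.8718) + (0.5274)(0.4899)(0.8572) = 0.9621, so φ₂ = 74.18°.
Δλ = atan2(sin θ sin δ cos φ₁, cos δ − sin φ₁ sin φ₂) = atan2(0.1331, 0.0543) = 67.791°.
λ₂ = 128.932° + 67.791° = 196.72° → -163.28° after wrapping to (−180°, 180°].

74.18°, -163.28°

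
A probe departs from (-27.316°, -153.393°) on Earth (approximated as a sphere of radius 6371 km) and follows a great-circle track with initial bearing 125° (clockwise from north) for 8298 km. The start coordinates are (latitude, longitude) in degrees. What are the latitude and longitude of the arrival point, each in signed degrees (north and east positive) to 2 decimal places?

-37.81°, -62.07°

Angular distance δ = d/R = 8298/6371 = 1.30246 rad; initial bearing θ = 2.1817 rad.
sin φ₂ = sin φ₁ cos δ + cos φ₁ sin δ cos θ = (-0.4589)(0.2651) + (0.8885)(0.9642)(-0.5736) = -0.6130, so φ₂ = -37.81°.
Δλ = atan2(sin θ sin δ cos φ₁, cos δ − sin φ₁ sin φ₂) = atan2(0.7018, -0.0162) = 91.323°.
λ₂ = -153.393° + 91.323° = -62.07°.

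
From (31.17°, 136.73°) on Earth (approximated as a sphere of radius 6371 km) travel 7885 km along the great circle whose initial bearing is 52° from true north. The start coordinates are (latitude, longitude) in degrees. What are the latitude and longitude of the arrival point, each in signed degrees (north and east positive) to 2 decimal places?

41.84°, -131.63°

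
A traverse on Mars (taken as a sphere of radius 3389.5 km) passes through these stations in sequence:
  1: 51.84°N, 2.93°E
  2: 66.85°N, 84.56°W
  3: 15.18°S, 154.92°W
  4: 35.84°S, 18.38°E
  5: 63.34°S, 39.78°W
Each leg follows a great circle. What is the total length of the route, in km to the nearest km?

18472 km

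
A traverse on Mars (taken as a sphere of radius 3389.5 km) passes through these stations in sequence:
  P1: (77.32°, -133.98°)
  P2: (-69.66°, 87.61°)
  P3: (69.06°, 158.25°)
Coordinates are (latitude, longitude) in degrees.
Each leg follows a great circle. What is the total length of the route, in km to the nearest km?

Leg P1→P2: central angle 2.9037 rad, distance 9842.2 km.
Leg P2→P3: central angle 2.5581 rad, distance 8670.7 km.
Total: 9842.2 + 8670.7 ≈ 18513 km.

18513 km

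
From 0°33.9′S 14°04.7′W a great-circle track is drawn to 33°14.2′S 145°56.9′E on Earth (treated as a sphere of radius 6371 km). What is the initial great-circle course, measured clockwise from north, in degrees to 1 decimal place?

152.8°

Δλ = 160.027° = 2.7930 rad.
y = sin Δλ · cos φ₂ = (0.3416)(0.8364) = 0.2857
x = cos φ₁ sin φ₂ − sin φ₁ cos φ₂ cos Δλ = (1.0000)(-0.5481) − (-0.0099)(0.8364)(-0.9399) = -0.5558
θ = atan2(y, x) = 152.80°, so the bearing is 152.8°.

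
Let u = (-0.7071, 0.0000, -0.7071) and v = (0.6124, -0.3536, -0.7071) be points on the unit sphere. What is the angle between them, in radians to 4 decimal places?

1.5038 rad

u·v = 0.0670; |u| = 1.0000, |v| = 1.0000.
cos θ = (u·v)/(|u||v|) = 0.0670, so θ = 1.5038 rad.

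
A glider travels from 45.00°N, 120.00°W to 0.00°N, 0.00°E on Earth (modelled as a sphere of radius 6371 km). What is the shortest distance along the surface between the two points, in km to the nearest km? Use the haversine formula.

With latitudes φ₁ = 45.000°, φ₂ = 0.000° and longitude difference Δλ = 120.000°:
Haversine: a = sin²(Δφ/2) + cos φ₁ cos φ₂ sin²(Δλ/2) = 0.1464 + (0.7071)(1.0000)(0.7500) = 0.67678.
Central angle c = 2·arcsin(√a) = 1.93216 rad.
Distance = R·c = 6371 × 1.9322 ≈ 12310 km.

12310 km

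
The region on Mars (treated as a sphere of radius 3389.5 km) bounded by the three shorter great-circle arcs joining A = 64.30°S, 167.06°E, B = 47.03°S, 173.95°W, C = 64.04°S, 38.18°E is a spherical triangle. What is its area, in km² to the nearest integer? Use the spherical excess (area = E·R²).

Side lengths (central angles): a = 1.1536, b = 0.8079, c = 0.3516 rad; semiperimeter s = 1.1565.
By l'Huilier's theorem, tan(E/4) = √[tan(s/2) tan((s−a)/2) tan((s−b)/2) tan((s−c)/2)], giving spherical excess E = 0.0340 rad.
Area = E·R² = 0.0340 × (3389.5)² ≈ 390769 km².

390769 km²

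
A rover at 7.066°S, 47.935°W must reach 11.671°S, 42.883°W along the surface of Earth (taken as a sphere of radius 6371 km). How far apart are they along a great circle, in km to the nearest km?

754 km

With latitudes φ₁ = -7.066°, φ₂ = -11.671° and longitude difference Δλ = 5.052°:
Haversine: a = sin²(Δφ/2) + cos φ₁ cos φ₂ sin²(Δλ/2) = 0.0016 + (0.9924)(0.9793)(0.0019) = 0.00350.
Central angle c = 2·arcsin(√a) = 0.11842 rad.
Distance = R·c = 6371 × 0.1184 ≈ 754 km.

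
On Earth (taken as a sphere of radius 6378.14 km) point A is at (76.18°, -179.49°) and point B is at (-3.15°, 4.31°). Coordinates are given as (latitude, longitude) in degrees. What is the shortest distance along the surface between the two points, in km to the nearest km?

11904 km

Let φ₁ = 1.3296 rad, φ₂ = -0.0550 rad, and Δλ = -3.0753 rad.
Haversine: a = sin²(Δφ/2) + cos φ₁ cos φ₂ sin²(Δλ/2) = 0.4074 + (0.2389)(0.9985)(0.9989) = 0.64567.
Central angle c = 2·arcsin(√a) = 1.86643 rad.
Distance = R·c = 6378.14 × 1.8664 ≈ 11904 km.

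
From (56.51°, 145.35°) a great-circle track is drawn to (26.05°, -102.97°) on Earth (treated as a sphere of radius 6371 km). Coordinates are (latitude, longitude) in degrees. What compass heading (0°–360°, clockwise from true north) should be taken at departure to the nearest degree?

58°

With φ₁ = 0.9863, φ₂ = 0.4547, Δλ = 1.9492 rad, the forward-azimuth formula gives
θ = atan2( sin Δλ cos φ₂ , cos φ₁ sin φ₂ − sin φ₁ cos φ₂ cos Δλ ) = atan2(0.8349, 0.5191) = 58.13°.
So the initial bearing is 58°.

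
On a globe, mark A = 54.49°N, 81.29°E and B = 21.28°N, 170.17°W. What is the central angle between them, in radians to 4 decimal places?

1.4472 rad

With latitudes φ₁ = 54.490°, φ₂ = 21.280° and longitude difference Δλ = 108.540°:
cos c = sin φ₁ sin φ₂ + cos φ₁ cos φ₂ cos Δλ = (0.8140)(0.3629) + (0.5808)(0.9318)(-0.3180) = 0.12333,
so c = arccos(0.12333) = 1.44715 rad.
So the angular separation is 1.4472 rad.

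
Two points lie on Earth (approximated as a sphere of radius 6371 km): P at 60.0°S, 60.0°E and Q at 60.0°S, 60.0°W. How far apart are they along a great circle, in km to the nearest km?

5706 km

In radians: φ₁ = -1.0472, φ₂ = -1.0472, Δλ = -120.000° = -2.0944 rad.
cos c = sin φ₁ sin φ₂ + cos φ₁ cos φ₂ cos Δλ = (-0.8660)(-0.8660) + (0.5000)(0.5000)(-0.5000) = 0.62500,
so c = arccos(0.62500) = 0.89566 rad.
Distance = R·c = 6371 × 0.8957 ≈ 5706 km.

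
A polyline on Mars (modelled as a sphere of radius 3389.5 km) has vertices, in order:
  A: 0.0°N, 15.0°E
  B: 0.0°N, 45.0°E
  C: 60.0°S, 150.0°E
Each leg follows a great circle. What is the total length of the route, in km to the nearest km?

7539 km

Leg A→B: central angle 0.5236 rad, distance 1774.7 km.
Leg B→C: central angle 1.7006 rad, distance 5764.1 km.
Total: 1774.7 + 5764.1 ≈ 7539 km.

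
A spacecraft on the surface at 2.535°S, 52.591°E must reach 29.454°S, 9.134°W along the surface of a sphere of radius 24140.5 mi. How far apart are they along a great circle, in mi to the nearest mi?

27087 mi

In radians: φ₁ = -0.0442, φ₂ = -0.5141, Δλ = -61.725° = -1.0773 rad.
Haversine: a = sin²(Δφ/2) + cos φ₁ cos φ₂ sin²(Δλ/2) = 0.0542 + (0.9990)(0.8708)(0.2631) = 0.28309.
Central angle c = 2·arcsin(√a) = 1.12206 rad.
Distance = R·c = 24140.5 × 1.1221 ≈ 27087 mi.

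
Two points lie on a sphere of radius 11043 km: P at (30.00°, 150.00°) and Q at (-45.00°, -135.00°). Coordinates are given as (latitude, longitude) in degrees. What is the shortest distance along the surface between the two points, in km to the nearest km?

19514 km

In radians: φ₁ = 0.5236, φ₂ = -0.7854, Δλ = 75.000° = 1.3090 rad.
cos c = sin φ₁ sin φ₂ + cos φ₁ cos φ₂ cos Δλ = (0.5000)(-0.7071) + (0.8660)(0.7071)(0.2588) = -0.19506,
so c = arccos(-0.19506) = 1.76711 rad.
Distance = R·c = 11043 × 1.7671 ≈ 19514 km.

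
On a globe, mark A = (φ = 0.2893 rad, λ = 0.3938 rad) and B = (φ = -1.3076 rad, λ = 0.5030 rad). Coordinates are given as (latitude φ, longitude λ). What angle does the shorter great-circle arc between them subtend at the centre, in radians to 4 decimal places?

1.5984 rad

Let φ₁ = 0.2893 rad, φ₂ = -1.3076 rad, and Δλ = 0.1092 rad.
cos c = sin φ₁ sin φ₂ + cos φ₁ cos φ₂ cos Δλ = (0.2853)(-0.9656) + (0.9584)(0.2602)(0.9940) = -0.02759,
so c = arccos(-0.02759) = 1.59839 rad.
So the angular separation is 1.5984 rad.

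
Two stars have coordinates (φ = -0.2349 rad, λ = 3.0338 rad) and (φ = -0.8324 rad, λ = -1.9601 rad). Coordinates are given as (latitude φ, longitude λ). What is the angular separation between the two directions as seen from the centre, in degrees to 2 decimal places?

69.27°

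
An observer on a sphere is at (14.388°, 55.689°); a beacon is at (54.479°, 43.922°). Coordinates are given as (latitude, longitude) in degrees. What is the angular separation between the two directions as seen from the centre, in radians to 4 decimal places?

0.7179 rad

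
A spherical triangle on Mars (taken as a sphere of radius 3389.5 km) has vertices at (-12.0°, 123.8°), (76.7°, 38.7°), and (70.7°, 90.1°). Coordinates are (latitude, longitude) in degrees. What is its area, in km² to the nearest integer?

611450 km²

Side lengths (central angles): a = 0.2618, b = 1.4980, c = 1.7549 rad; semiperimeter s = 1.7574.
By l'Huilier's theorem, tan(E/4) = √[tan(s/2) tan((s−a)/2) tan((s−b)/2) tan((s−c)/2)], giving spherical excess E = 0.0532 rad.
Area = E·R² = 0.0532 × (3389.5)² ≈ 611450 km².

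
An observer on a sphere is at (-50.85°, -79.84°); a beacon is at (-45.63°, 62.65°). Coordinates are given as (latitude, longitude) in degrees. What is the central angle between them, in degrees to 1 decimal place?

78.2°

With latitudes φ₁ = -50.850°, φ₂ = -45.630° and longitude difference Δλ = 142.490°:
cos c = sin φ₁ sin φ₂ + cos φ₁ cos φ₂ cos Δλ = (-0.7755)(-0.7148) + (0.6314)(0.6993)(-0.7932) = 0.20414,
so c = arccos(0.20414) = 1.36521 rad.
So the angular separation is 78.2°.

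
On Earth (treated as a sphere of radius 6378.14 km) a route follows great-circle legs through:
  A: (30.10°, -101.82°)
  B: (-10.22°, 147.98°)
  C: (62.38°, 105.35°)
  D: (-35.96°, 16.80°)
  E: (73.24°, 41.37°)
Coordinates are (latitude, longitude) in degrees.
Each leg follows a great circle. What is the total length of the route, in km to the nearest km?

Leg A→B: central angle 1.9638 rad, distance 12525.5 km.
Leg B→C: central angle 1.3914 rad, distance 8874.3 km.
Leg C→D: central angle 2.1069 rad, distance 13438.2 km.
Leg D→E: central angle 1.9284 rad, distance 12299.4 km.
Total: 12525.5 + 8874.3 + 13438.2 + 12299.4 ≈ 47137 km.

47137 km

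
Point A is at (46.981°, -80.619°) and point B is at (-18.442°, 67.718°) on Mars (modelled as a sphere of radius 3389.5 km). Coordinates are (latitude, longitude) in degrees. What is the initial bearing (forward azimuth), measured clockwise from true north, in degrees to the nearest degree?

53°

Δλ = 148.337° = 2.5890 rad.
y = sin Δλ · cos φ₂ = (0.5249)(0.9486) = 0.4980
x = cos φ₁ sin φ₂ − sin φ₁ cos φ₂ cos Δλ = (0.6822)(-0.3163) − (0.7311)(0.9486)(-0.8512) = 0.3745
θ = atan2(y, x) = 53.05°, so the bearing is 53°.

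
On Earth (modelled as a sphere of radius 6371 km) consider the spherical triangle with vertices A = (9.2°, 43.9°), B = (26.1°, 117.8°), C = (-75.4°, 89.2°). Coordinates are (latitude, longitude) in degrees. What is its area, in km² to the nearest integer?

56171864 km²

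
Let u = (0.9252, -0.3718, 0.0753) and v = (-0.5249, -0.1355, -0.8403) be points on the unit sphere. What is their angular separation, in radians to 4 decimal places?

2.0927 rad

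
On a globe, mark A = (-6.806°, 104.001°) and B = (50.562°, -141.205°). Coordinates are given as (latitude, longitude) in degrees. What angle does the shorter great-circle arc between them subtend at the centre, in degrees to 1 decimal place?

110.9°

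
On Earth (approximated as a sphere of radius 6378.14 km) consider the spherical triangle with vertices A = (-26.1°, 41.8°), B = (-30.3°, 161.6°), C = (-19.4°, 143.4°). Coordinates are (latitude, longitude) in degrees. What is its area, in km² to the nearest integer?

Side lengths (central angles): a = 0.3446, b = 1.5950, c = 1.7349 rad; semiperimeter s = 1.8372.
By l'Huilier's theorem, tan(E/4) = √[tan(s/2) tan((s−a)/2) tan((s−b)/2) tan((s−c)/2)], giving spherical excess E = 0.3467 rad.
Area = E·R² = 0.3467 × (6378.14)² ≈ 14102339 km².

14102339 km²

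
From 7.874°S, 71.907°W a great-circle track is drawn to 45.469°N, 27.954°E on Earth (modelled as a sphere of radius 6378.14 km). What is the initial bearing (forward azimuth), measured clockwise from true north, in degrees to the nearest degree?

45°

With φ₁ = -0.1374, φ₂ = 0.7936, Δλ = 1.7429 rad, the forward-azimuth formula gives
θ = atan2( sin Δλ cos φ₂ , cos φ₁ sin φ₂ − sin φ₁ cos φ₂ cos Δλ ) = atan2(0.6909, 0.6897) = 45.05°.
So the initial bearing is 45°.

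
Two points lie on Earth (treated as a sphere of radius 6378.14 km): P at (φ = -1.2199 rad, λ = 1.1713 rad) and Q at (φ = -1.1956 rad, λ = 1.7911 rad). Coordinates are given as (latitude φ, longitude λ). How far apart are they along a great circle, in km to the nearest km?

With latitudes φ₁ = -69.895°, φ₂ = -68.503° and longitude difference Δλ = 35.512°:
Haversine: a = sin²(Δφ/2) + cos φ₁ cos φ₂ sin²(Δλ/2) = 0.0001 + (0.3437)(0.3665)(0.0930) = 0.01186.
Central angle c = 2·arcsin(√a) = 0.21827 rad.
Distance = R·c = 6378.14 × 0.2183 ≈ 1392 km.

1392 km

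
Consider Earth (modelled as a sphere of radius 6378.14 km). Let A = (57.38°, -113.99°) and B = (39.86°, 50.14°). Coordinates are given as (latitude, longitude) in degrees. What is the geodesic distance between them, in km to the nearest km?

Let φ₁ = 1.0015 rad, φ₂ = 0.6957 rad, and Δλ = 2.8646 rad.
Haversine: a = sin²(Δφ/2) + cos φ₁ cos φ₂ sin²(Δλ/2) = 0.0232 + (0.5391)(0.7676)(0.9809) = 0.42910.
Central angle c = 2·arcsin(√a) = 1.42852 rad.
Distance = R·c = 6378.14 × 1.4285 ≈ 9111 km.

9111 km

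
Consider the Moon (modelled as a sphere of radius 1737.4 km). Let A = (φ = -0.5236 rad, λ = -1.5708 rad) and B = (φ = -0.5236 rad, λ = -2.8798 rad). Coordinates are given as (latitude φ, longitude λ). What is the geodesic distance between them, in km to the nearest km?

In radians: φ₁ = -0.5236, φ₂ = -0.5236, Δλ = -75.000° = -1.3090 rad.
Haversine: a = sin²(Δφ/2) + cos φ₁ cos φ₂ sin²(Δλ/2) = 0.0000 + (0.8660)(0.8660)(0.3706) = 0.27794.
Central angle c = 2·arcsin(√a) = 1.11061 rad.
Distance = R·c = 1737.4 × 1.1106 ≈ 1930 km.

1930 km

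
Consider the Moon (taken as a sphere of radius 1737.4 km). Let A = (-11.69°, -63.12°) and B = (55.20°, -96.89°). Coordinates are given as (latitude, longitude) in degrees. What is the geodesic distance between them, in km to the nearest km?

2203 km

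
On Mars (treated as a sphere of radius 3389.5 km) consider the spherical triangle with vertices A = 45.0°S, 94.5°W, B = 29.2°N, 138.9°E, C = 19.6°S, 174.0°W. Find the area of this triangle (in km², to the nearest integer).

Side lengths (central angles): a = 1.1635, b = 1.2040, c = 2.3645 rad; semiperimeter s = 2.3660.
By l'Huilier's theorem, tan(E/4) = √[tan(s/2) tan((s−a)/2) tan((s−b)/2) tan((s−c)/2)], giving spherical excess E = 0.1147 rad.
Area = E·R² = 0.1147 × (3389.5)² ≈ 1317677 km².

1317677 km²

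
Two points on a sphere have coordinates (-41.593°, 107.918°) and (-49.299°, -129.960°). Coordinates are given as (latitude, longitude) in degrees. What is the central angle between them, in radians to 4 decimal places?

Let φ₁ = -0.7259 rad, φ₂ = -0.8604 rad, and Δλ = 2.1314 rad.
Haversine: a = sin²(Δφ/2) + cos φ₁ cos φ₂ sin²(Δλ/2) = 0.0045 + (0.7479)(0.6521)(0.7659) = 0.37803.
Central angle c = 2·arcsin(√a) = 1.32436 rad.
So the angular separation is 1.3244 rad.

1.3244 rad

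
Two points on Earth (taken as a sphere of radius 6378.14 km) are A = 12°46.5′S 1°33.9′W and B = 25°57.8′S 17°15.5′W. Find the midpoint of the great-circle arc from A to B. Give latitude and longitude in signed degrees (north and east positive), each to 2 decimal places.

The central angle between A and B is δ = 0.3454 rad.
With f = 0.5, the slerp weights are sin((1−f)δ)/sin δ = 0.5076 and sin(fδ)/sin δ = 0.5076.
Weighted sum of the unit vectors: (0.5076)·(0.9749,-0.0266,-0.2211) + (0.5076)·(0.8586,-0.2667,-0.4378) = (0.9306, -0.1489, -0.3344).
Converting back: φ = atan2(z, √(x²+y²)) = -19.54°, λ = atan2(y, x) = -9.09°.

-19.54°, -9.09°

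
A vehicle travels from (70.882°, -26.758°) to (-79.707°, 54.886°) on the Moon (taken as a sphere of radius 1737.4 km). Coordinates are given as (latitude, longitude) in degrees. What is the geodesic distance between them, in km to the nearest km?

4764 km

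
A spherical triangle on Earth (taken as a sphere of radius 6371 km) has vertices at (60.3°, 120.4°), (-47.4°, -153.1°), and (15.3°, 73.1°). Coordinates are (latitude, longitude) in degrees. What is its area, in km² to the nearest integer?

90047091 km²

Side lengths (central angles): a = 2.2733, b = 0.9845, c = 2.2382 rad; semiperimeter s = 2.7480.
By l'Huilier's theorem, tan(E/4) = √[tan(s/2) tan((s−a)/2) tan((s−b)/2) tan((s−c)/2)], giving spherical excess E = 2.2185 rad.
Area = E·R² = 2.2185 × (6371)² ≈ 90047091 km².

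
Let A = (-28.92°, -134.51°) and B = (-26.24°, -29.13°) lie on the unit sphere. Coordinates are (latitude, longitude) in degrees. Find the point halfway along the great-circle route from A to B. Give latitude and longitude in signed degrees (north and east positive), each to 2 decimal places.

Central angle δ = 1.5652 rad. Interpolating on the sphere with fraction f = 0.5:
P = [sin((1−f)δ)·A + sin(fδ)·B] / sin δ = 0.7051·A + 0.7051·B in Cartesian coordinates,
giving P = (0.1198, -0.7480, -0.6528), i.e. latitude -40.75°, longitude -80.90°.

-40.75°, -80.90°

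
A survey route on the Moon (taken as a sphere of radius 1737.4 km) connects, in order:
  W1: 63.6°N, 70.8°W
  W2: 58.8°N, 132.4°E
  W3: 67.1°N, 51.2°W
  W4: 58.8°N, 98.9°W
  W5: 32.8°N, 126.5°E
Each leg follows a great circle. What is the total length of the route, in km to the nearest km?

Leg W1→W2: central angle 0.9831 rad, distance 1708.0 km.
Leg W2→W3: central angle 0.9437 rad, distance 1639.6 km.
Leg W3→W4: central angle 0.3934 rad, distance 683.5 km.
Leg W4→W5: central angle 1.4125 rad, distance 2454.1 km.
Total: 1708.0 + 1639.6 + 683.5 + 2454.1 ≈ 6485 km.

6485 km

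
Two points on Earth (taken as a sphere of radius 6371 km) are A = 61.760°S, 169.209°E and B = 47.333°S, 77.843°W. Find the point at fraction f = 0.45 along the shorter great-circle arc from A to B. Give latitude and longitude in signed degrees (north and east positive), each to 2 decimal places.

-68.84°, -126.76°

The central angle between A and B is δ = 1.0207 rad.
With f = 0.45, the slerp weights are sin((1−f)δ)/sin δ = 0.6245 and sin(fδ)/sin δ = 0.5201.
Weighted sum of the unit vectors: (0.6245)·(-0.4648,0.0886,-0.8810) + (0.5201)·(0.1427,-0.6625,-0.7353) = (-0.2160, -0.2892, -0.9326).
Converting back: φ = atan2(z, √(x²+y²)) = -68.84°, λ = atan2(y, x) = -126.76°.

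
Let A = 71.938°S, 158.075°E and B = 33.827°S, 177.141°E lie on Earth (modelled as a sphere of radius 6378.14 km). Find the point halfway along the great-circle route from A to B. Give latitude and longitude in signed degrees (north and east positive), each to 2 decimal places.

-53.18°, 171.99°

Central angle δ = 0.6877 rad. Interpolating on the sphere with fraction f = 0.5:
P = [sin((1−f)δ)·A + sin(fδ)·B] / sin δ = 0.5311·A + 0.5311·B in Cartesian coordinates,
giving P = (-0.5934, 0.0835, -0.8006), i.e. latitude -53.18°, longitude 171.99°.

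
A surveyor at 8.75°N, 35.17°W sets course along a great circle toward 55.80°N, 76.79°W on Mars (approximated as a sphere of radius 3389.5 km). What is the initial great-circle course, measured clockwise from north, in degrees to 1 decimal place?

333.6°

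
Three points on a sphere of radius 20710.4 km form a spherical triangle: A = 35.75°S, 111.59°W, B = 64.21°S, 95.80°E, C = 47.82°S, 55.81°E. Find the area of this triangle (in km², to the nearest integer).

142909877 km²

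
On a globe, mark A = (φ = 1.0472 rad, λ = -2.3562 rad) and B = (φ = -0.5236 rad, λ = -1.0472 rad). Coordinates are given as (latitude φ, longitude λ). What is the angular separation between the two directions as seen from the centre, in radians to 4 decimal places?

1.8975 rad

Let φ₁ = 1.0472 rad, φ₂ = -0.5236 rad, and Δλ = 1.3090 rad.
cos c = sin φ₁ sin φ₂ + cos φ₁ cos φ₂ cos Δλ = (0.8660)(-0.5000) + (0.5000)(0.8660)(0.2588) = -0.32094,
so c = arccos(-0.32094) = 1.89752 rad.
So the angular separation is 1.8975 rad.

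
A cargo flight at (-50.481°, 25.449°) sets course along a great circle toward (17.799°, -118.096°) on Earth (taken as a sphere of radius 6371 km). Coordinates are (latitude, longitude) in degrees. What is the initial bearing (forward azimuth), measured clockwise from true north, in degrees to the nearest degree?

235°

With φ₁ = -0.8811, φ₂ = 0.3107, Δλ = -2.5053 rad, the forward-azimuth formula gives
θ = atan2( sin Δλ cos φ₂ , cos φ₁ sin φ₂ − sin φ₁ cos φ₂ cos Δλ ) = atan2(-0.5658, -0.3963) = -125.01°.
Adding 360° brings this into [0°, 360°): 235°.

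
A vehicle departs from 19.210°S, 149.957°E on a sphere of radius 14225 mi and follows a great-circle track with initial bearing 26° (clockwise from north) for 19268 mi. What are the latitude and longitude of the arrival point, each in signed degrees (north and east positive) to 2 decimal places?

49.32°, -168.98°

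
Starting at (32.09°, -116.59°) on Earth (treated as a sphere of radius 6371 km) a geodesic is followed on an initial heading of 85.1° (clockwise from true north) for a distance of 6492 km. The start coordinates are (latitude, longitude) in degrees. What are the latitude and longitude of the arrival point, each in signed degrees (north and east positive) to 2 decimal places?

19.88°, -52.13°

Angular distance δ = d/R = 6492/6371 = 1.01899 rad; initial bearing θ = 1.4853 rad.
sin φ₂ = sin φ₁ cos δ + cos φ₁ sin δ cos θ = (0.5313)(0.5242) + (0.8472)(0.8516)(0.0854) = 0.3401, so φ₂ = 19.88°.
Δλ = atan2(sin θ sin δ cos φ₁, cos δ − sin φ₁ sin φ₂) = atan2(0.7188, 0.3435) = 64.457°.
λ₂ = -116.590° + 64.457° = -52.13°.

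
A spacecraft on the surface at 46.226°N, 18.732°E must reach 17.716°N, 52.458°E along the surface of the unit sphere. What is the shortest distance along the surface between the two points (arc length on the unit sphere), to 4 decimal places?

Let φ₁ = 0.8068 rad, φ₂ = 0.3092 rad, and Δλ = 0.5886 rad.
cos c = sin φ₁ sin φ₂ + cos φ₁ cos φ₂ cos Δλ = (0.7221)(0.3043) + (0.6918)(0.9526)(0.8317) = 0.76782,
so c = arccos(0.76782) = 0.69536 rad.
On the unit sphere the arc length equals the central angle: 0.6954.

0.6954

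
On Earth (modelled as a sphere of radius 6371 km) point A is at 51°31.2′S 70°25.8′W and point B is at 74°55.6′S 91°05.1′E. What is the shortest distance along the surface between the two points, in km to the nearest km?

With latitudes φ₁ = -51.520°, φ₂ = -74.927° and longitude difference Δλ = 161.515°:
Haversine: a = sin²(Δφ/2) + cos φ₁ cos φ₂ sin²(Δλ/2) = 0.0411 + (0.6222)(0.2601)(0.9742) = 0.19879.
Central angle c = 2·arcsin(√a) = 0.92426 rad.
Distance = R·c = 6371 × 0.9243 ≈ 5888 km.

5888 km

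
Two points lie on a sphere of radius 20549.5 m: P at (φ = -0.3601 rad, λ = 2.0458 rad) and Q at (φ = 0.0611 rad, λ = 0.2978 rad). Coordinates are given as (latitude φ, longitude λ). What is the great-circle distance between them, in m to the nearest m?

36127 m

With latitudes φ₁ = -20.632°, φ₂ = 3.501° and longitude difference Δλ = -100.153°:
cos c = sin φ₁ sin φ₂ + cos φ₁ cos φ₂ cos Δλ = (-0.3524)(0.0611) + (0.9359)(0.9981)(-0.1763) = -0.18618,
so c = arccos(-0.18618) = 1.75807 rad.
Distance = R·c = 20549.5 × 1.7581 ≈ 36127 m.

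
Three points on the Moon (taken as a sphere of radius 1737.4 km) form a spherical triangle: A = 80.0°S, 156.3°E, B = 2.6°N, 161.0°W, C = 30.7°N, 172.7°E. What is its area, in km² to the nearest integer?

Side lengths (central angles): a = 0.6547, b = 1.9386, c = 1.4879 rad; semiperimeter s = 2.0406.
By l'Huilier's theorem, tan(E/4) = √[tan(s/2) tan((s−a)/2) tan((s−b)/2) tan((s−c)/2)], giving spherical excess E = 0.5562 rad.
Area = E·R² = 0.5562 × (1737.4)² ≈ 1678918 km².

1678918 km²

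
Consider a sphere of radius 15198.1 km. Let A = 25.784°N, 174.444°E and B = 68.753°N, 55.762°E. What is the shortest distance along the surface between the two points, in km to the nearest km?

20052 km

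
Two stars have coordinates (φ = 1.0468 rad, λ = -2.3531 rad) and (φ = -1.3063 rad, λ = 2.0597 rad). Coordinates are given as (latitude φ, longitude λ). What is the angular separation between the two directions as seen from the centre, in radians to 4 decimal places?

In radians: φ₁ = 1.0468, φ₂ = -1.3063, Δλ = -107.165° = -1.8704 rad.
cos c = sin φ₁ sin φ₂ + cos φ₁ cos φ₂ cos Δλ = (0.8658)(-0.9652) + (0.5003)(0.2614)(-0.2951) = -0.87432,
so c = arccos(-0.87432) = 2.63483 rad.
So the angular separation is 2.6348 rad.

2.6348 rad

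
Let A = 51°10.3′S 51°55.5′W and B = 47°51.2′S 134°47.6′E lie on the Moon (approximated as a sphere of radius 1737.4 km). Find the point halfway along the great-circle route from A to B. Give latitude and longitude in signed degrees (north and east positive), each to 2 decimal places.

-86.69°, -168.60°

The central angle between A and B is δ = 1.4104 rad.
With f = 0.5, the slerp weights are sin((1−f)δ)/sin δ = 0.6566 and sin(fδ)/sin δ = 0.6566.
Weighted sum of the unit vectors: (0.6566)·(0.3867,-0.4936,-0.7790) + (0.6566)·(-0.4728,0.4762,-0.7414) = (-0.0565, -0.0114, -0.9983).
Converting back: φ = atan2(z, √(x²+y²)) = -86.69°, λ = atan2(y, x) = -168.60°.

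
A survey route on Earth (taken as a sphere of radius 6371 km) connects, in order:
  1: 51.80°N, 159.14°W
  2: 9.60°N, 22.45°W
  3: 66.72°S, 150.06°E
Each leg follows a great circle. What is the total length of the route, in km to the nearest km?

25672 km

Leg 1→2: central angle 1.8888 rad, distance 12033.3 km.
Leg 2→3: central angle 2.1407 rad, distance 13638.4 km.
Total: 12033.3 + 13638.4 ≈ 25672 km.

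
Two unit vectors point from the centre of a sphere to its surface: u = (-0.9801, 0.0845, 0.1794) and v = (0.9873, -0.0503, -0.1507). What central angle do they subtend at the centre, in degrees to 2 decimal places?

177.41°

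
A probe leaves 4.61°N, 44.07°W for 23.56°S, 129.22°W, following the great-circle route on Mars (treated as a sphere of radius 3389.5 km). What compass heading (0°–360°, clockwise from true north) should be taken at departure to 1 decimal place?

246.1°

Δλ = -85.150° = -1.4861 rad.
y = sin Δλ · cos φ₂ = (-0.9964)(0.9166) = -0.9134
x = cos φ₁ sin φ₂ − sin φ₁ cos φ₂ cos Δλ = (0.9968)(-0.3997) − (0.0804)(0.9166)(0.0845) = -0.4046
θ = atan2(y, x) = -113.89°; adding 360° gives 246.1°.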